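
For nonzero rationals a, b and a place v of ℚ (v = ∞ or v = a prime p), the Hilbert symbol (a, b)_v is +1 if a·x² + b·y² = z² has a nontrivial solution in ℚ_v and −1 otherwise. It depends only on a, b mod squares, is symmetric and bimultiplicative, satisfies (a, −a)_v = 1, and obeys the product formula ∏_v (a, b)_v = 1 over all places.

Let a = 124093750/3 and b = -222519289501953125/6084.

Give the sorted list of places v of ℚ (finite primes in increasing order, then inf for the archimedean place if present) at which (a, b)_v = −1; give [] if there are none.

(a, b) ≡ (66, -5) mod (ℚ^×)²; places V = {2, 3, 5, 11, 13, 17, 19, ∞}.
(a,b)_17: α=0, u≡2; β=2, v≡6 (mod 17); (2|17)=+1, (6|17)=-1; sign (−1)^0·+1^2·-1^0 = +1.
(a,b)_∞: sgn(66)=+, sgn(-5)=−, so +1.
(a,b)_19: α=2, u≡7; β=4, v≡15 (mod 19); (7|19)=+1, (15|19)=-1; sign (−1)^0·+1^4·-1^2 = +1.
(a,b)_11: α=1, u≡8; β=2, v≡6 (mod 11); (8|11)=-1, (6|11)=-1; sign (−1)^0·-1^2·-1^1 = -1.
(a,b)_13: α=0, u≡9; β=-2, v≡2 (mod 13); (9|13)=+1, (2|13)=-1; sign (−1)^0·+1^-2·-1^0 = +1.
(a,b)_5: α=6, u≡4; β=11, v≡4 (mod 5); (4|5)=+1, (4|5)=+1; sign (−1)^0·+1^11·+1^6 = +1.
(a,b)_2: α=1, β=-2; u≡1, v≡3 (mod 8); ε(u)ε(v)=0·1, αω(v)=1·1, βω(u)=-2·0; sum ≡ 1  ⇒  -1.
(a,b)_3: α=-1, u≡1; β=-2, v≡1 (mod 3); (1|3)=+1, (1|3)=+1; sign (−1)^0·+1^-2·+1^-1 = +1.
|Ram(66, -5)| = 2, even; anisotropic at {2, 11}.

[2, 11]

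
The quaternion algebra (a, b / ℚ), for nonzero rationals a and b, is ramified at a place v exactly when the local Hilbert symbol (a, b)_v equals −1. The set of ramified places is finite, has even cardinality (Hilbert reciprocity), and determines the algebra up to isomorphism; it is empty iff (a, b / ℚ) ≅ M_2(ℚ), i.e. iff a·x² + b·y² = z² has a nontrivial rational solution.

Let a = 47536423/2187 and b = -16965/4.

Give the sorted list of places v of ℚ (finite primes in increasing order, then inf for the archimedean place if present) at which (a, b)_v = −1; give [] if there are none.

(a, b) ≡ (1178589, -1885) mod (ℚ^×)²; places V = {2, 3, 5, 11, 13, 19, 23, 29, 31, ∞}.
(a,b)_2: α=0, β=-2; u≡5, v≡3 (mod 8); ε(u)ε(v)=0·1, αω(v)=0·1, βω(u)=-2·1; sum ≡ 0  ⇒  +1.
(a,b)_5: α=0, u≡4; β=1, v≡3 (mod 5); (4|5)=+1, (3|5)=-1; sign (−1)^0·+1^1·-1^0 = +1.
(a,b)_31: α=1, u≡12; β=0, v≡29 (mod 31); (12|31)=-1, (29|31)=-1; sign (−1)^0·-1^0·-1^1 = -1.
(a,b)_29: α=1, u≡21; β=1, v≡6 (mod 29); (21|29)=-1, (6|29)=+1; sign (−1)^0·-1^1·+1^1 = -1.
(a,b)_∞: sgn(1178589)=+, sgn(-1885)=−, so +1.
(a,b)_13: α=0, u≡4; β=1, v≡2 (mod 13); (4|13)=+1, (2|13)=-1; sign (−1)^0·+1^1·-1^0 = +1.
(a,b)_19: α=1, u≡8; β=0, v≡10 (mod 19); (8|19)=-1, (10|19)=-1; sign (−1)^0·-1^0·-1^1 = -1.
(a,b)_11: α=2, u≡1; β=0, v≡2 (mod 11); (1|11)=+1, (2|11)=-1; sign (−1)^0·+1^0·-1^2 = +1.
(a,b)_3: α=-7, u≡1; β=2, v≡2 (mod 3); (1|3)=+1, (2|3)=-1; sign (−1)^0·+1^2·-1^-7 = -1.
(a,b)_23: α=1, u≡22; β=0, v≡8 (mod 23); (22|23)=-1, (8|23)=+1; sign (−1)^0·-1^0·+1^1 = +1.
(1178589, -1885 / ℚ) ramifies at {3, 19, 29, 31}: a division algebra.

[3, 19, 29, 31]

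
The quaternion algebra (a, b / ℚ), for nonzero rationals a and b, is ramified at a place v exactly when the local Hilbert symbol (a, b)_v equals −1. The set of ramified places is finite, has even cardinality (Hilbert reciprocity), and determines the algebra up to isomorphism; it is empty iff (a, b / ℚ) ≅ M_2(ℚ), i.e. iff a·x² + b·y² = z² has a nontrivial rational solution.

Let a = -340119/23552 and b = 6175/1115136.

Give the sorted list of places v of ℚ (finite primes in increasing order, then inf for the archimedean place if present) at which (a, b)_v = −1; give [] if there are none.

[2, 23]

(a, b) ≡ (-96577, 247) mod (ℚ^×)²; places V = {2, 3, 5, 11, 13, 17, 19, 23, ∞}.
(a,b)_5: α=0, u≡3; β=2, v≡2 (mod 5); (3|5)=-1, (2|5)=-1; sign (−1)^0·-1^2·-1^0 = +1.
(a,b)_23: α=-1, u≡10; β=0, v≡20 (mod 23); (10|23)=-1, (20|23)=-1; sign (−1)^0·-1^0·-1^-1 = -1.
(a,b)_19: α=1, u≡17; β=1, v≡3 (mod 19); (17|19)=+1, (3|19)=-1; sign (−1)^1·+1^1·-1^1 = +1.
(a,b)_3: α=4, u≡2; β=-2, v≡1 (mod 3); (2|3)=-1, (1|3)=+1; sign (−1)^0·-1^-2·+1^4 = +1.
(a,b)_2: α=-10, β=-10; u≡7, v≡7 (mod 8); ε(u)ε(v)=1·1, αω(v)=-10·0, βω(u)=-10·0; sum ≡ 1  ⇒  -1.
(a,b)_13: α=1, u≡5; β=1, v≡8 (mod 13); (5|13)=-1, (8|13)=-1; sign (−1)^0·-1^1·-1^1 = +1.
(a,b)_17: α=1, u≡10; β=0, v≡1 (mod 17); (10|17)=-1, (1|17)=+1; sign (−1)^0·-1^0·+1^1 = +1.
(a,b)_11: α=0, u≡1; β=-2, v≡9 (mod 11); (1|11)=+1, (9|11)=+1; sign (−1)^0·+1^-2·+1^0 = +1.
(a,b)_∞: sgn(-96577)=−, sgn(247)=+, so +1.
(-96577, 247 / ℚ) ramifies at {2, 23}: a division algebra.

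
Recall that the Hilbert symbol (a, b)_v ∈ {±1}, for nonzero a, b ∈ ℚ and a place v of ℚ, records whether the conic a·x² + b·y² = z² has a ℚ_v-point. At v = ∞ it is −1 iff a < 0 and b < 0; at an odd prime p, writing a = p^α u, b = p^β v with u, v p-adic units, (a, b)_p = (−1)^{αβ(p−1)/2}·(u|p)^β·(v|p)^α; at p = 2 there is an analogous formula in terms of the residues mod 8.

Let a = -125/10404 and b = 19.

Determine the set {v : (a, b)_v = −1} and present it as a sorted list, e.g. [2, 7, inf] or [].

Mod squares: a ≡ -5, b ≡ 19. Check v ∈ {∞, 2, 3, 5, 17, 19}.
v=3: a=3^-2·(≡1), b=3^0·(≡1) mod 3; (1|3)=+1, (1|3)=+1; (−1)^{-2·0·1}·(+1)^0·(+1)^-2 = +1.
v=∞: -5 < 0 and 19 > 0  ⇒  (a,b)_∞ = +1.
v=2: v_2(a)=-2, v_2(b)=0; units ≡ 3, 3 (mod 8); ε·ε+αω+βω = 1·1+-2·1+0·1 ≡ 1  ⇒  (a,b)_2 = -1.
v=19: a=19^0·(≡18), b=19^1·(≡1) mod 19; (18|19)=-1, (1|19)=+1; (−1)^{0·1·9}·(-1)^1·(+1)^0 = -1.
v=17: a=17^-2·(≡14), b=17^0·(≡2) mod 17; (14|17)=-1, (2|17)=+1; (−1)^{-2·0·8}·(-1)^0·(+1)^-2 = +1.
v=5: a=5^3·(≡1), b=5^0·(≡4) mod 5; (1|5)=+1, (4|5)=+1; (−1)^{3·0·2}·(+1)^0·(+1)^3 = +1.
(-5, 19 / ℚ) ramifies at {2, 19}: a division algebra.

[2, 19]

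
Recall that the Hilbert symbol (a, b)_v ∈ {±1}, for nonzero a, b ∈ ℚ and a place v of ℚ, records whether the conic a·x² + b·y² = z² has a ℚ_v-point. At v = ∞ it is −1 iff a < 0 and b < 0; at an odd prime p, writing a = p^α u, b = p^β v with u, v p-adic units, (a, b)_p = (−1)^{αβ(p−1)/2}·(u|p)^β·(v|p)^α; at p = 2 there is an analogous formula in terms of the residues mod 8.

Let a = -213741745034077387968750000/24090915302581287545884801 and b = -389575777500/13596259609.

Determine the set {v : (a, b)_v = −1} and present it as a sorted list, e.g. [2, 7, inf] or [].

(a, b) ≡ (-3, -2639) mod (ℚ^×)²; places V = {2, 3, 5, 7, 13, 17, 19, 29, ∞}.
(a,b)_7: α=2, u≡2; β=1, v≡2 (mod 7); (2|7)=+1, (2|7)=+1; sign (−1)^0·+1^1·+1^2 = +1.
(a,b)_∞: sgn(-3)=−, sgn(-2639)=−, so -1.
(a,b)_5: α=10, u≡2; β=4, v≡4 (mod 5); (2|5)=-1, (4|5)=+1; sign (−1)^0·-1^4·+1^10 = +1.
(a,b)_19: α=-16, u≡6; β=-6, v≡12 (mod 19); (6|19)=+1, (12|19)=-1; sign (−1)^0·+1^-6·-1^-16 = +1.
(a,b)_3: α=19, u≡2; β=10, v≡1 (mod 3); (2|3)=-1, (1|3)=+1; sign (−1)^0·-1^10·+1^19 = +1.
(a,b)_2: α=4, β=2; u≡5, v≡1 (mod 8); ε(u)ε(v)=0·0, αω(v)=4·0, βω(u)=2·1; sum ≡ 0  ⇒  +1.
(a,b)_17: α=-4, u≡5; β=-2, v≡8 (mod 17); (5|17)=-1, (8|17)=+1; sign (−1)^0·-1^-2·+1^-4 = +1.
(a,b)_29: α=2, u≡3; β=1, v≡16 (mod 29); (3|29)=-1, (16|29)=+1; sign (−1)^0·-1^1·+1^2 = -1.
(a,b)_13: α=4, u≡10; β=1, v≡6 (mod 13); (10|13)=+1, (6|13)=-1; sign (−1)^0·+1^1·-1^4 = +1.
(-3, -2639 / ℚ) ramifies at {29, ∞}: a division algebra.

[29, inf]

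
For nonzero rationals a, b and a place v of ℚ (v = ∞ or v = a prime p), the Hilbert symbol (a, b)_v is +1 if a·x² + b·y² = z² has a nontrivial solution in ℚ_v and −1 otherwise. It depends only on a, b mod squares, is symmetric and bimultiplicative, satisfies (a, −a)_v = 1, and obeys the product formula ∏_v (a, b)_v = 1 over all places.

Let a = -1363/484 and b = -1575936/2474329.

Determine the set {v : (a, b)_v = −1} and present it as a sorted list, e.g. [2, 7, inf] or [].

[29, inf]

Mod squares: a ≡ -1363, b ≡ -19. Check v ∈ {∞, 2, 3, 11, 13, 19, 29, 47}.
v=2: v_2(a)=-2, v_2(b)=10; units ≡ 5, 5 (mod 8); ε·ε+αω+βω = 0·0+-2·1+10·1 ≡ 0  ⇒  (a,b)_2 = +1.
v=11: a=11^-2·(≡3), b=11^-4·(≡3) mod 11; (3|11)=+1, (3|11)=+1; (−1)^{-2·-4·5}·(+1)^-4·(+1)^-2 = +1.
v=∞: -1363 < 0 and -19 < 0  ⇒  (a,b)_∞ = -1.
v=47: a=47^1·(≡8), b=47^0·(≡25) mod 47; (8|47)=+1, (25|47)=+1; (−1)^{1·0·23}·(+1)^0·(+1)^1 = +1.
v=13: a=13^0·(≡5), b=13^-2·(≡5) mod 13; (5|13)=-1, (5|13)=-1; (−1)^{0·-2·6}·(-1)^-2·(-1)^0 = +1.
v=29: a=29^1·(≡2), b=29^0·(≡2) mod 29; (2|29)=-1, (2|29)=-1; (−1)^{1·0·14}·(-1)^0·(-1)^1 = -1.
v=3: a=3^0·(≡2), b=3^4·(≡2) mod 3; (2|3)=-1, (2|3)=-1; (−1)^{0·4·1}·(-1)^4·(-1)^0 = +1.
v=19: a=19^0·(≡9), b=19^1·(≡3) mod 19; (9|19)=+1, (3|19)=-1; (−1)^{0·1·9}·(+1)^1·(-1)^0 = +1.
|Ram(-1363, -19)| = 2, even; anisotropic at {29, ∞}.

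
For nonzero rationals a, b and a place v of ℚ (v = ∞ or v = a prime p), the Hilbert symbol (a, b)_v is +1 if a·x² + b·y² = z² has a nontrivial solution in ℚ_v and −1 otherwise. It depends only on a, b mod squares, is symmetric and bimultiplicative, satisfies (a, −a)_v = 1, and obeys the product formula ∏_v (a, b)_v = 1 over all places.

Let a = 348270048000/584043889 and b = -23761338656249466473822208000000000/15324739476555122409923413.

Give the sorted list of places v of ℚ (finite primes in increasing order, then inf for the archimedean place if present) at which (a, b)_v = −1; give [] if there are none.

[5, 37]

(a, b) ≡ (123395, -1604135) mod (ℚ^×)²; places V = {2, 3, 5, 7, 11, 13, 23, 29, 37, ∞}.
(a,b)_23: α=1, u≡4; β=3, v≡15 (mod 23); (4|23)=+1, (15|23)=-1; sign (−1)^1·+1^3·-1^1 = +1.
(a,b)_29: α=1, u≡2; β=3, v≡14 (mod 29); (2|29)=-1, (14|29)=-1; sign (−1)^0·-1^3·-1^1 = +1.
(a,b)_11: α=-2, u≡8; β=-6, v≡7 (mod 11); (8|11)=-1, (7|11)=-1; sign (−1)^0·-1^-6·-1^-2 = +1.
(a,b)_5: α=3, u≡1; β=9, v≡3 (mod 5); (1|5)=+1, (3|5)=-1; sign (−1)^0·+1^9·-1^3 = -1.
(a,b)_3: α=2, u≡2; β=8, v≡1 (mod 3); (2|3)=-1, (1|3)=+1; sign (−1)^0·-1^8·+1^2 = +1.
(a,b)_7: α=2, u≡5; β=6, v≡6 (mod 7); (5|7)=-1, (6|7)=-1; sign (−1)^0·-1^6·-1^2 = +1.
(a,b)_∞: sgn(123395)=+, sgn(-1604135)=−, so +1.
(a,b)_13: α=-6, u≡1; β=-17, v≡10 (mod 13); (1|13)=+1, (10|13)=+1; sign (−1)^0·+1^-17·+1^-6 = +1.
(a,b)_2: α=8, β=20; u≡3, v≡1 (mod 8); ε(u)ε(v)=1·0, αω(v)=8·0, βω(u)=20·1; sum ≡ 0  ⇒  +1.
(a,b)_37: α=1, u≡22; β=3, v≡3 (mod 37); (22|37)=-1, (3|37)=+1; sign (−1)^0·-1^3·+1^1 = -1.
(123395, -1604135 / ℚ) ramifies at {5, 37}: a division algebra.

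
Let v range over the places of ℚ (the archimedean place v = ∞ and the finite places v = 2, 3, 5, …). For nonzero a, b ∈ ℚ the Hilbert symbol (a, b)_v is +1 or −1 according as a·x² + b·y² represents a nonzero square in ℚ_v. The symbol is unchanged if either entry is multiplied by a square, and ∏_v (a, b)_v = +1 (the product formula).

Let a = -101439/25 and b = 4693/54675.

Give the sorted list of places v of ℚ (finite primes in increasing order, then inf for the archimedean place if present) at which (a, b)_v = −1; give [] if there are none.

(a, b) ≡ (-39, 39) mod (ℚ^×)²; places V = {2, 3, 5, 13, 17, 19, ∞}.
(a,b)_19: α=0, u≡13; β=2, v≡9 (mod 19); (13|19)=-1, (9|19)=+1; sign (−1)^0·-1^2·+1^0 = +1.
(a,b)_2: α=0, β=0; u≡1, v≡7 (mod 8); ε(u)ε(v)=0·1, αω(v)=0·0, βω(u)=0·0; sum ≡ 0  ⇒  +1.
(a,b)_∞: sgn(-39)=−, sgn(39)=+, so +1.
(a,b)_3: α=3, u≡2; β=-7, v≡1 (mod 3); (2|3)=-1, (1|3)=+1; sign (−1)^1·-1^-7·+1^3 = +1.
(a,b)_13: α=1, u≡3; β=1, v≡1 (mod 13); (3|13)=+1, (1|13)=+1; sign (−1)^0·+1^1·+1^1 = +1.
(a,b)_5: α=-2, u≡1; β=-2, v≡4 (mod 5); (1|5)=+1, (4|5)=+1; sign (−1)^0·+1^-2·+1^-2 = +1.
(a,b)_17: α=2, u≡5; β=0, v≡6 (mod 17); (5|17)=-1, (6|17)=-1; sign (−1)^0·-1^0·-1^2 = +1.
Every local symbol is +1, so the conic -39·x² + 39·y² = z² has ℚ_v-points for all v and hence a ℚ-point; (a, b / ℚ) ≅ M_2(ℚ).

[]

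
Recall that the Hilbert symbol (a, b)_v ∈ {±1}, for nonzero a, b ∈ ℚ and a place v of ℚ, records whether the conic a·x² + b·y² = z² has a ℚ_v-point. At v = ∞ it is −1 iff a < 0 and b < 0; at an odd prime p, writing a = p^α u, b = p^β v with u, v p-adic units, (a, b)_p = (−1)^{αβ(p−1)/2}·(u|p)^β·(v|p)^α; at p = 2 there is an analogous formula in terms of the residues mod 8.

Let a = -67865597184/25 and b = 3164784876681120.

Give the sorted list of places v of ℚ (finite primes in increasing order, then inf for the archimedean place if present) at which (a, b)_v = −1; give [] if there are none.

[2, 7]

Mod squares: a ≡ -21, b ≡ 35530. Check v ∈ {∞, 2, 3, 5, 7, 11, 17, 19}.
v=3: a=3^1·(≡2), b=3^2·(≡1) mod 3; (2|3)=-1, (1|3)=+1; (−1)^{1·2·1}·(-1)^2·(+1)^1 = +1.
v=5: a=5^-2·(≡1), b=5^1·(≡4) mod 5; (1|5)=+1, (4|5)=+1; (−1)^{-2·1·2}·(+1)^1·(+1)^-2 = +1.
v=7: a=7^1·(≡1), b=7^2·(≡5) mod 7; (1|7)=+1, (5|7)=-1; (−1)^{1·2·3}·(+1)^2·(-1)^1 = -1.
v=2: v_2(a)=8, v_2(b)=5; units ≡ 3, 5 (mod 8); ε·ε+αω+βω = 1·0+8·1+5·1 ≡ 1  ⇒  (a,b)_2 = -1.
v=19: a=19^2·(≡11), b=19^3·(≡10) mod 19; (11|19)=+1, (10|19)=-1; (−1)^{2·3·9}·(+1)^3·(-1)^2 = +1.
v=17: a=17^2·(≡13), b=17^3·(≡9) mod 17; (13|17)=+1, (9|17)=+1; (−1)^{2·3·8}·(+1)^3·(+1)^2 = +1.
v=∞: -21 < 0 and 35530 > 0  ⇒  (a,b)_∞ = +1.
v=11: a=11^2·(≡5), b=11^3·(≡10) mod 11; (5|11)=+1, (10|11)=-1; (−1)^{2·3·5}·(+1)^3·(-1)^2 = +1.
|Ram(-21, 35530)| = 2, even; anisotropic at {2, 7}.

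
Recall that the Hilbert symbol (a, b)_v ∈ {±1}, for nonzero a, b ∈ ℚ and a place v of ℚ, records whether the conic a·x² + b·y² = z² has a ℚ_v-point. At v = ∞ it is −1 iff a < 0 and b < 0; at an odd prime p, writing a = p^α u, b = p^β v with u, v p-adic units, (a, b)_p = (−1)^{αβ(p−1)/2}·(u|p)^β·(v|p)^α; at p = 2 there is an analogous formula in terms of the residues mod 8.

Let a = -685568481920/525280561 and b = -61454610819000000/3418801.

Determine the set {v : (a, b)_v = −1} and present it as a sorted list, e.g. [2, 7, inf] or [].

[2, 7, 17, inf]

(a, b) ≡ (-38570, -51) mod (ℚ^×)²; places V = {2, 3, 5, 7, 13, 17, 19, 29, 31, 41, 43, ∞}.
(a,b)_5: α=1, u≡1; β=6, v≡4 (mod 5); (1|5)=+1, (4|5)=+1; sign (−1)^0·+1^6·+1^1 = +1.
(a,b)_7: α=1, u≡3; β=2, v≡3 (mod 7); (3|7)=-1, (3|7)=-1; sign (−1)^0·-1^2·-1^1 = -1.
(a,b)_17: α=2, u≡5; β=1, v≡10 (mod 17); (5|17)=-1, (10|17)=-1; sign (−1)^0·-1^1·-1^2 = -1.
(a,b)_∞: sgn(-38570)=−, sgn(-51)=−, so -1.
(a,b)_13: α=-2, u≡10; β=0, v≡1 (mod 13); (10|13)=+1, (1|13)=+1; sign (−1)^0·+1^0·+1^-2 = +1.
(a,b)_3: α=0, u≡1; β=5, v≡1 (mod 3); (1|3)=+1, (1|3)=+1; sign (−1)^0·+1^5·+1^0 = +1.
(a,b)_19: α=1, u≡2; β=2, v≡7 (mod 19); (2|19)=-1, (7|19)=+1; sign (−1)^0·-1^2·+1^1 = +1.
(a,b)_41: α=-2, u≡29; β=0, v≡5 (mod 41); (29|41)=-1, (5|41)=+1; sign (−1)^0·-1^0·+1^-2 = +1.
(a,b)_2: α=7, β=6; u≡3, v≡5 (mod 8); ε(u)ε(v)=1·0, αω(v)=7·1, βω(u)=6·1; sum ≡ 1  ⇒  -1.
(a,b)_43: α=-2, u≡14; β=-4, v≡14 (mod 43); (14|43)=+1, (14|43)=+1; sign (−1)^0·+1^-4·+1^-2 = +1.
(a,b)_31: α=2, u≡5; β=0, v≡23 (mod 31); (5|31)=+1, (23|31)=-1; sign (−1)^0·+1^0·-1^2 = +1.
(a,b)_29: α=1, u≡16; β=2, v≡23 (mod 29); (16|29)=+1, (23|29)=+1; sign (−1)^0·+1^2·+1^1 = +1.
Ram(-38570, -51) = {2, 7, 17, ∞}; no ℚ_2-point on the conic.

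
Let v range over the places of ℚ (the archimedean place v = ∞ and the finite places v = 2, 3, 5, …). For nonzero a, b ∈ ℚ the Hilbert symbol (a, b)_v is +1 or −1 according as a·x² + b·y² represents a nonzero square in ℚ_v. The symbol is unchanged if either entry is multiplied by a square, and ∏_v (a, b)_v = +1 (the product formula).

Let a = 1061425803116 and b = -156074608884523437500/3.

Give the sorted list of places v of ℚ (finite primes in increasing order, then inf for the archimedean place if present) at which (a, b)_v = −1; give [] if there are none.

(a, b) ≡ (19499, -3885) mod (ℚ^×)²; places V = {2, 3, 5, 7, 17, 31, 37, ∞}.
(a,b)_5: α=0, u≡1; β=9, v≡3 (mod 5); (1|5)=+1, (3|5)=-1; sign (−1)^0·+1^9·-1^0 = +1.
(a,b)_31: α=3, u≡1; β=4, v≡11 (mod 31); (1|31)=+1, (11|31)=-1; sign (−1)^0·+1^4·-1^3 = -1.
(a,b)_2: α=2, β=2; u≡3, v≡3 (mod 8); ε(u)ε(v)=1·1, αω(v)=2·1, βω(u)=2·1; sum ≡ 1  ⇒  -1.
(a,b)_∞: sgn(19499)=+, sgn(-3885)=−, so +1.
(a,b)_17: α=3, u≡2; β=4, v≡1 (mod 17); (2|17)=+1, (1|17)=+1; sign (−1)^0·+1^4·+1^3 = +1.
(a,b)_37: α=1, u≡27; β=1, v≡31 (mod 37); (27|37)=+1, (31|37)=-1; sign (−1)^0·+1^1·-1^1 = -1.
(a,b)_7: α=2, u≡1; β=1, v≡3 (mod 7); (1|7)=+1, (3|7)=-1; sign (−1)^0·+1^1·-1^2 = +1.
(a,b)_3: α=0, u≡2; β=-1, v≡1 (mod 3); (2|3)=-1, (1|3)=+1; sign (−1)^0·-1^-1·+1^0 = -1.
Ram(19499, -3885) = {2, 3, 31, 37}; no ℚ_2-point on the conic.

[2, 3, 31, 37]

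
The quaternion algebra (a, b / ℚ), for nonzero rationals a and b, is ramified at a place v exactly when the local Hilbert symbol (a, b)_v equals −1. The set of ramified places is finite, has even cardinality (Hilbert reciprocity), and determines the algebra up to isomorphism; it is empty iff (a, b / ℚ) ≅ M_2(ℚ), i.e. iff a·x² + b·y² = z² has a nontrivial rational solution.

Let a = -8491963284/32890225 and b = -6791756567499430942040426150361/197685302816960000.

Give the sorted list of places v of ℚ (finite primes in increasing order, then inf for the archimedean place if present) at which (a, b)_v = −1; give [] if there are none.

Mod squares: a ≡ -2261, b ≡ -3016174. Check v ∈ {∞, 2, 3, 5, 7, 11, 17, 19, 23, 29, 31, 37}.
v=19: a=19^3·(≡15), b=19^7·(≡13) mod 19; (15|19)=-1, (13|19)=-1; (−1)^{3·7·9}·(-1)^7·(-1)^3 = -1.
v=31: a=31^-2·(≡16), b=31^-2·(≡9) mod 31; (16|31)=+1, (9|31)=+1; (−1)^{-2·-2·15}·(+1)^-2·(+1)^-2 = +1.
v=11: a=11^0·(≡4), b=11^4·(≡4) mod 11; (4|11)=+1, (4|11)=+1; (−1)^{0·4·5}·(+1)^4·(+1)^0 = +1.
v=23: a=23^0·(≡9), b=23^1·(≡9) mod 23; (9|23)=+1, (9|23)=+1; (−1)^{0·1·11}·(+1)^1·(+1)^0 = +1.
v=5: a=5^-2·(≡4), b=5^-4·(≡4) mod 5; (4|5)=+1, (4|5)=+1; (−1)^{-2·-4·2}·(+1)^-4·(+1)^-2 = +1.
v=17: a=17^3·(≡12), b=17^9·(≡3) mod 17; (12|17)=-1, (3|17)=-1; (−1)^{3·9·8}·(-1)^9·(-1)^3 = +1.
v=∞: -2261 < 0 and -3016174 < 0  ⇒  (a,b)_∞ = -1.
v=7: a=7^1·(≡5), b=7^-3·(≡3) mod 7; (5|7)=-1, (3|7)=-1; (−1)^{1·-3·3}·(-1)^-3·(-1)^1 = -1.
v=3: a=3^2·(≡1), b=3^8·(≡2) mod 3; (1|3)=+1, (2|3)=-1; (−1)^{2·8·1}·(+1)^8·(-1)^2 = +1.
v=29: a=29^0·(≡23), b=29^1·(≡15) mod 29; (23|29)=+1, (15|29)=-1; (−1)^{0·1·14}·(+1)^1·(-1)^0 = +1.
v=2: v_2(a)=2, v_2(b)=-9; units ≡ 3, 1 (mod 8); ε·ε+αω+βω = 1·0+2·0+-9·1 ≡ 1  ⇒  (a,b)_2 = -1.
v=37: a=37^-2·(≡21), b=37^-4·(≡17) mod 37; (21|37)=+1, (17|37)=-1; (−1)^{-2·-4·18}·(+1)^-4·(-1)^-2 = +1.
(-2261, -3016174 / ℚ) ramifies at {2, 7, 19, ∞}: a division algebra.

[2, 7, 19, inf]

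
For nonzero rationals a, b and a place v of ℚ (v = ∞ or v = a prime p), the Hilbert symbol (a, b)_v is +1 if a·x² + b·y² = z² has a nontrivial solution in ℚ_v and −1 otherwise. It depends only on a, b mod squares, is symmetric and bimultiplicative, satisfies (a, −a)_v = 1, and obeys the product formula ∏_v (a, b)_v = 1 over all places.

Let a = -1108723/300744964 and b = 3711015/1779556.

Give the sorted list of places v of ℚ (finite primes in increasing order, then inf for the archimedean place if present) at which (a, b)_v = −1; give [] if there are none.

(a, b) ≡ (-187, 935) mod (ℚ^×)²; places V = {2, 3, 5, 7, 11, 13, 17, 23, 29, ∞}.
(a,b)_11: α=3, u≡1; β=1, v≡8 (mod 11); (1|11)=+1, (8|11)=-1; sign (−1)^1·+1^1·-1^3 = +1.
(a,b)_7: α=2, u≡2; β=2, v≡1 (mod 7); (2|7)=+1, (1|7)=+1; sign (−1)^0·+1^2·+1^2 = +1.
(a,b)_∞: sgn(-187)=−, sgn(935)=+, so +1.
(a,b)_13: α=-2, u≡5; β=0, v≡4 (mod 13); (5|13)=-1, (4|13)=+1; sign (−1)^0·-1^0·+1^-2 = +1.
(a,b)_5: α=0, u≡3; β=1, v≡3 (mod 5); (3|5)=-1, (3|5)=-1; sign (−1)^0·-1^1·-1^0 = -1.
(a,b)_3: α=0, u≡2; β=4, v≡2 (mod 3); (2|3)=-1, (2|3)=-1; sign (−1)^0·-1^4·-1^0 = +1.
(a,b)_17: α=1, u≡11; β=1, v≡9 (mod 17); (11|17)=-1, (9|17)=+1; sign (−1)^0·-1^1·+1^1 = -1.
(a,b)_2: α=-2, β=-2; u≡5, v≡7 (mod 8); ε(u)ε(v)=0·1, αω(v)=-2·0, βω(u)=-2·1; sum ≡ 0  ⇒  +1.
(a,b)_23: α=-2, u≡19; β=-2, v≡21 (mod 23); (19|23)=-1, (21|23)=-1; sign (−1)^0·-1^-2·-1^-2 = +1.
(a,b)_29: α=-2, u≡1; β=-2, v≡28 (mod 29); (1|29)=+1, (28|29)=+1; sign (−1)^0·+1^-2·+1^-2 = +1.
|Ram(-187, 935)| = 2, even; anisotropic at {5, 17}.

[5, 17]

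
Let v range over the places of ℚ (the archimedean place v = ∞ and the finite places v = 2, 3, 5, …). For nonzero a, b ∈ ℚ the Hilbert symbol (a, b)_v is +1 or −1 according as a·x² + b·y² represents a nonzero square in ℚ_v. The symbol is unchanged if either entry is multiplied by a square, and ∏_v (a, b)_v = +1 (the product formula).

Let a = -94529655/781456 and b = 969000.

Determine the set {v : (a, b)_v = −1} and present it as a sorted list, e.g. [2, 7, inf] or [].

[3, 5, 11, 19]

(a, b) ≡ (-55, 9690) mod (ℚ^×)²; places V = {2, 3, 5, 11, 13, 17, 19, 23, ∞}.
(a,b)_11: α=1, u≡7; β=0, v≡10 (mod 11); (7|11)=-1, (10|11)=-1; sign (−1)^0·-1^0·-1^1 = -1.
(a,b)_3: α=2, u≡2; β=1, v≡2 (mod 3); (2|3)=-1, (2|3)=-1; sign (−1)^0·-1^1·-1^2 = -1.
(a,b)_2: α=-4, β=3; u≡1, v≡5 (mod 8); ε(u)ε(v)=0·0, αω(v)=-4·1, βω(u)=3·0; sum ≡ 0  ⇒  +1.
(a,b)_∞: sgn(-55)=−, sgn(9690)=+, so +1.
(a,b)_5: α=1, u≡4; β=3, v≡2 (mod 5); (4|5)=+1, (2|5)=-1; sign (−1)^0·+1^3·-1^1 = -1.
(a,b)_13: α=-2, u≡3; β=0, v≡6 (mod 13); (3|13)=+1, (6|13)=-1; sign (−1)^0·+1^0·-1^-2 = +1.
(a,b)_23: α=2, u≡22; β=0, v≡10 (mod 23); (22|23)=-1, (10|23)=-1; sign (−1)^0·-1^0·-1^2 = +1.
(a,b)_17: α=-2, u≡1; β=1, v≡16 (mod 17); (1|17)=+1, (16|17)=+1; sign (−1)^0·+1^1·+1^-2 = +1.
(a,b)_19: α=2, u≡12; β=1, v≡4 (mod 19); (12|19)=-1, (4|19)=+1; sign (−1)^0·-1^1·+1^2 = -1.
(-55, 9690 / ℚ) ramifies at {3, 5, 11, 19}: a division algebra.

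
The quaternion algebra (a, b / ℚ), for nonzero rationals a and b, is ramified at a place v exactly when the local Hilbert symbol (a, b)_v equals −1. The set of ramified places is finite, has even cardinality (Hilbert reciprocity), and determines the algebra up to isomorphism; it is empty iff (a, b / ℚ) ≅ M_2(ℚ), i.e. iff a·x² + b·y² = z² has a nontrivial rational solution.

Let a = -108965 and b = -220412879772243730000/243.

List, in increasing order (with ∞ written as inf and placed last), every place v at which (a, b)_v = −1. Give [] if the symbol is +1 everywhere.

Mod squares: a ≡ -108965, b ≡ -385671. Check v ∈ {∞, 2, 3, 5, 11, 13, 19, 29, 31, 37}.
v=2: v_2(a)=0, v_2(b)=4; units ≡ 3, 1 (mod 8); ε·ε+αω+βω = 1·0+0·0+4·1 ≡ 0  ⇒  (a,b)_2 = +1.
v=5: a=5^1·(≡2), b=5^4·(≡4) mod 5; (2|5)=-1, (4|5)=+1; (−1)^{1·4·2}·(-1)^4·(+1)^1 = +1.
v=13: a=13^0·(≡1), b=13^1·(≡4) mod 13; (1|13)=+1, (4|13)=+1; (−1)^{0·1·6}·(+1)^1·(+1)^0 = +1.
v=3: a=3^0·(≡1), b=3^-5·(≡2) mod 3; (1|3)=+1, (2|3)=-1; (−1)^{0·-5·1}·(+1)^-5·(-1)^0 = +1.
v=29: a=29^0·(≡17), b=29^1·(≡2) mod 29; (17|29)=-1, (2|29)=-1; (−1)^{0·1·14}·(-1)^1·(-1)^0 = -1.
v=19: a=19^1·(≡3), b=19^4·(≡2) mod 19; (3|19)=-1, (2|19)=-1; (−1)^{1·4·9}·(-1)^4·(-1)^1 = -1.
v=31: a=31^1·(≡19), b=31^3·(≡6) mod 31; (19|31)=+1, (6|31)=-1; (−1)^{1·3·15}·(+1)^3·(-1)^1 = +1.
v=∞: -108965 < 0 and -385671 < 0  ⇒  (a,b)_∞ = -1.
v=37: a=37^1·(≡15), b=37^2·(≡14) mod 37; (15|37)=-1, (14|37)=-1; (−1)^{1·2·18}·(-1)^2·(-1)^1 = -1.
v=11: a=11^0·(≡1), b=11^1·(≡7) mod 11; (1|11)=+1, (7|11)=-1; (−1)^{0·1·5}·(+1)^1·(-1)^0 = +1.
(-108965, -385671 / ℚ) ramifies at {19, 29, 37, ∞}: a division algebra.

[19, 29, 37, inf]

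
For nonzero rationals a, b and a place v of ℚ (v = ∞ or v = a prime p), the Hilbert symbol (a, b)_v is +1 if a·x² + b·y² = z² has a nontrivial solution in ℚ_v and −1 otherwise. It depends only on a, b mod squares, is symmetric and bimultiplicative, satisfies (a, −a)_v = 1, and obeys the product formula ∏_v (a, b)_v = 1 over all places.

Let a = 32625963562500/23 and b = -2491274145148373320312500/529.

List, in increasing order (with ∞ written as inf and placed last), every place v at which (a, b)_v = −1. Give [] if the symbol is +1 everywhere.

[2, 11]

Mod squares: a ≡ 4991, b ≡ -517. Check v ∈ {∞, 2, 3, 5, 7, 11, 23, 31, 47}.
v=23: a=23^-1·(≡7), b=23^-2·(≡16) mod 23; (7|23)=-1, (16|23)=+1; (−1)^{-1·-2·11}·(-1)^-2·(+1)^-1 = +1.
v=47: a=47^2·(≡34), b=47^3·(≡27) mod 47; (34|47)=+1, (27|47)=+1; (−1)^{2·3·23}·(+1)^3·(+1)^2 = +1.
v=2: v_2(a)=2, v_2(b)=2; units ≡ 7, 3 (mod 8); ε·ε+αω+βω = 1·1+2·1+2·0 ≡ 1  ⇒  (a,b)_2 = -1.
v=5: a=5^6·(≡1), b=5^10·(≡3) mod 5; (1|5)=+1, (3|5)=-1; (−1)^{6·10·2}·(+1)^10·(-1)^6 = +1.
v=7: a=7^1·(≡5), b=7^2·(≡4) mod 7; (5|7)=-1, (4|7)=+1; (−1)^{1·2·3}·(-1)^2·(+1)^1 = +1.
v=11: a=11^2·(≡2), b=11^5·(≡6) mod 11; (2|11)=-1, (6|11)=-1; (−1)^{2·5·5}·(-1)^5·(-1)^2 = -1.
v=31: a=31^1·(≡12), b=31^2·(≡8) mod 31; (12|31)=-1, (8|31)=+1; (−1)^{1·2·15}·(-1)^2·(+1)^1 = +1.
v=∞: 4991 > 0 and -517 < 0  ⇒  (a,b)_∞ = +1.
v=3: a=3^2·(≡2), b=3^4·(≡2) mod 3; (2|3)=-1, (2|3)=-1; (−1)^{2·4·1}·(-1)^4·(-1)^2 = +1.
Ram(4991, -517) = {2, 11}; no ℚ_2-point on the conic.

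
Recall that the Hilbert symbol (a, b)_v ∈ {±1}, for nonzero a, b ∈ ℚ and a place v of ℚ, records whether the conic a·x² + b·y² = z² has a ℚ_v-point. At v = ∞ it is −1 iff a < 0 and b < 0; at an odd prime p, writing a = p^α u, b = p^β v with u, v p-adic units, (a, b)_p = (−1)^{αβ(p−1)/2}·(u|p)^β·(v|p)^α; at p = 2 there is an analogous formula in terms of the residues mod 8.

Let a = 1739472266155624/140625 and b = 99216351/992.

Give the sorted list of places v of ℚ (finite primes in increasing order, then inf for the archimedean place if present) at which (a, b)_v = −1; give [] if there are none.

(a, b) ≡ (20746, 4044322) mod (ℚ^×)²; places V = {2, 3, 5, 7, 11, 13, 23, 31, 37, 41, 43, ∞}.
(a,b)_37: α=2, u≡1; β=1, v≡18 (mod 37); (1|37)=+1, (18|37)=-1; sign (−1)^0·+1^1·-1^2 = +1.
(a,b)_7: α=2, u≡5; β=0, v≡2 (mod 7); (5|7)=-1, (2|7)=+1; sign (−1)^0·-1^0·+1^2 = +1.
(a,b)_31: α=0, u≡1; β=-1, v≡14 (mod 31); (1|31)=+1, (14|31)=+1; sign (−1)^0·+1^-1·+1^0 = +1.
(a,b)_2: α=3, β=-5; u≡5, v≡1 (mod 8); ε(u)ε(v)=0·0, αω(v)=3·0, βω(u)=-5·1; sum ≡ 1  ⇒  -1.
(a,b)_41: α=1, u≡28; β=1, v≡37 (mod 41); (28|41)=-1, (37|41)=+1; sign (−1)^0·-1^1·+1^1 = -1.
(a,b)_11: α=1, u≡9; β=0, v≡7 (mod 11); (9|11)=+1, (7|11)=-1; sign (−1)^0·+1^0·-1^1 = -1.
(a,b)_13: α=2, u≡7; β=2, v≡3 (mod 13); (7|13)=-1, (3|13)=+1; sign (−1)^0·-1^2·+1^2 = +1.
(a,b)_∞: sgn(20746)=+, sgn(4044322)=+, so +1.
(a,b)_5: α=-6, u≡1; β=0, v≡3 (mod 5); (1|5)=+1, (3|5)=-1; sign (−1)^0·+1^0·-1^-6 = +1.
(a,b)_23: α=1, u≡7; β=0, v≡3 (mod 23); (7|23)=-1, (3|23)=+1; sign (−1)^0·-1^0·+1^1 = +1.
(a,b)_3: α=-2, u≡1; β=2, v≡1 (mod 3); (1|3)=+1, (1|3)=+1; sign (−1)^0·+1^2·+1^-2 = +1.
(a,b)_43: α=2, u≡27; β=1, v≡21 (mod 43); (27|43)=-1, (21|43)=+1; sign (−1)^0·-1^1·+1^2 = -1.
|Ram(20746, 4044322)| = 4, even; anisotropic at {2, 11, 41, 43}.

[2, 11, 41, 43]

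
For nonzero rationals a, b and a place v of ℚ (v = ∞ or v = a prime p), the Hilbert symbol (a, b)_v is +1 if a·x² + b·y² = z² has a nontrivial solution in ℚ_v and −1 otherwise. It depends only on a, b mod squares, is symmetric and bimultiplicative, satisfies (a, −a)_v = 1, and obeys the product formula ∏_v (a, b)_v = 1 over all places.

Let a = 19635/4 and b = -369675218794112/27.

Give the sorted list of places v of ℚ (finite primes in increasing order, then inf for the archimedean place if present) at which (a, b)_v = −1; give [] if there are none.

[2, 29]

Mod squares: a ≡ 19635, b ≡ -28014. Check v ∈ {∞, 2, 3, 5, 7, 11, 17, 19, 23, 29}.
v=23: a=23^0·(≡4), b=23^1·(≡4) mod 23; (4|23)=+1, (4|23)=+1; (−1)^{0·1·11}·(+1)^1·(+1)^0 = +1.
v=3: a=3^1·(≡2), b=3^-3·(≡1) mod 3; (2|3)=-1, (1|3)=+1; (−1)^{1·-3·1}·(-1)^-3·(+1)^1 = +1.
v=2: v_2(a)=-2, v_2(b)=7; units ≡ 3, 1 (mod 8); ε·ε+αω+βω = 1·0+-2·0+7·1 ≡ 1  ⇒  (a,b)_2 = -1.
v=5: a=5^1·(≡3), b=5^0·(≡4) mod 5; (3|5)=-1, (4|5)=+1; (−1)^{1·0·2}·(-1)^0·(+1)^1 = +1.
v=17: a=17^1·(≡4), b=17^2·(≡2) mod 17; (4|17)=+1, (2|17)=+1; (−1)^{1·2·8}·(+1)^2·(+1)^1 = +1.
v=∞: 19635 > 0 and -28014 < 0  ⇒  (a,b)_∞ = +1.
v=29: a=29^0·(≡15), b=29^1·(≡16) mod 29; (15|29)=-1, (16|29)=+1; (−1)^{0·1·14}·(-1)^1·(+1)^0 = -1.
v=11: a=11^1·(≡9), b=11^2·(≡1) mod 11; (9|11)=+1, (1|11)=+1; (−1)^{1·2·5}·(+1)^2·(+1)^1 = +1.
v=7: a=7^1·(≡3), b=7^3·(≡1) mod 7; (3|7)=-1, (1|7)=+1; (−1)^{1·3·3}·(-1)^3·(+1)^1 = +1.
v=19: a=19^0·(≡2), b=19^2·(≡16) mod 19; (2|19)=-1, (16|19)=+1; (−1)^{0·2·9}·(-1)^2·(+1)^0 = +1.
(19635, -28014 / ℚ) ramifies at {2, 29}: a division algebra.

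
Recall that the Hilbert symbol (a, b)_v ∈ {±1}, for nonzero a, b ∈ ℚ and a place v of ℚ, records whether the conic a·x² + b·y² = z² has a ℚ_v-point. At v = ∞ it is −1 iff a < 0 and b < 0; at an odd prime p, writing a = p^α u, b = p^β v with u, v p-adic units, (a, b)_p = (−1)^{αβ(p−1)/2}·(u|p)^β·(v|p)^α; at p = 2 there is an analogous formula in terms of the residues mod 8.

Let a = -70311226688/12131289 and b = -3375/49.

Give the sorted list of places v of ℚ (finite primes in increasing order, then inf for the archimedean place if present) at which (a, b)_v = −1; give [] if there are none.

(a, b) ≡ (-1517, -15) mod (ℚ^×)²; places V = {2, 3, 5, 7, 23, 37, 41, 43, ∞}.
(a,b)_43: α=-2, u≡16; β=0, v≡18 (mod 43); (16|43)=+1, (18|43)=-1; sign (−1)^0·+1^0·-1^-2 = +1.
(a,b)_∞: sgn(-1517)=−, sgn(-15)=−, so -1.
(a,b)_7: α=0, u≡2; β=-2, v≡6 (mod 7); (2|7)=+1, (6|7)=-1; sign (−1)^0·+1^-2·-1^0 = +1.
(a,b)_5: α=0, u≡3; β=3, v≡2 (mod 5); (3|5)=-1, (2|5)=-1; sign (−1)^0·-1^3·-1^0 = -1.
(a,b)_37: α=3, u≡25; β=0, v≡24 (mod 37); (25|37)=+1, (24|37)=-1; sign (−1)^0·+1^0·-1^3 = -1.
(a,b)_41: α=1, u≡4; β=0, v≡24 (mod 41); (4|41)=+1, (24|41)=-1; sign (−1)^0·+1^0·-1^1 = -1.
(a,b)_23: α=2, u≡4; β=0, v≡2 (mod 23); (4|23)=+1, (2|23)=+1; sign (−1)^0·+1^0·+1^2 = +1.
(a,b)_2: α=6, β=0; u≡3, v≡1 (mod 8); ε(u)ε(v)=1·0, αω(v)=6·0, βω(u)=0·1; sum ≡ 0  ⇒  +1.
(a,b)_3: α=-8, u≡1; β=3, v≡1 (mod 3); (1|3)=+1, (1|3)=+1; sign (−1)^0·+1^3·+1^-8 = +1.
Ram(-1517, -15) = {5, 37, 41, ∞}; no ℚ_5-point on the conic.

[5, 37, 41, inf]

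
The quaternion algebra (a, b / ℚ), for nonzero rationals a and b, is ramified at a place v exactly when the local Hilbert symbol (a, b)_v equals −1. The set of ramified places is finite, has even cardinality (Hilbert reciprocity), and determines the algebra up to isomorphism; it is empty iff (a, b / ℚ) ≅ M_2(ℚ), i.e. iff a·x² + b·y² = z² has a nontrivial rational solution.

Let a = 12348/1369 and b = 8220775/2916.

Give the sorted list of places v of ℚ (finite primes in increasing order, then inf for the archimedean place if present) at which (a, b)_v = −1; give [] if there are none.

[2, 7, 17, 23]

Mod squares: a ≡ 7, b ≡ 391. Check v ∈ {∞, 2, 3, 5, 7, 17, 23, 29, 37}.
v=37: a=37^-2·(≡27), b=37^0·(≡10) mod 37; (27|37)=+1, (10|37)=+1; (−1)^{-2·0·18}·(+1)^0·(+1)^-2 = +1.
v=∞: 7 > 0 and 391 > 0  ⇒  (a,b)_∞ = +1.
v=2: v_2(a)=2, v_2(b)=-2; units ≡ 7, 7 (mod 8); ε·ε+αω+βω = 1·1+2·0+-2·0 ≡ 1  ⇒  (a,b)_2 = -1.
v=3: a=3^2·(≡1), b=3^-6·(≡1) mod 3; (1|3)=+1, (1|3)=+1; (−1)^{2·-6·1}·(+1)^-6·(+1)^2 = +1.
v=17: a=17^0·(≡12), b=17^1·(≡3) mod 17; (12|17)=-1, (3|17)=-1; (−1)^{0·1·8}·(-1)^1·(-1)^0 = -1.
v=23: a=23^0·(≡17), b=23^1·(≡22) mod 23; (17|23)=-1, (22|23)=-1; (−1)^{0·1·11}·(-1)^1·(-1)^0 = -1.
v=7: a=7^3·(≡2), b=7^0·(≡6) mod 7; (2|7)=+1, (6|7)=-1; (−1)^{3·0·3}·(+1)^0·(-1)^3 = -1.
v=29: a=29^0·(≡28), b=29^2·(≡11) mod 29; (28|29)=+1, (11|29)=-1; (−1)^{0·2·14}·(+1)^2·(-1)^0 = +1.
v=5: a=5^0·(≡2), b=5^2·(≡1) mod 5; (2|5)=-1, (1|5)=+1; (−1)^{0·2·2}·(-1)^2·(+1)^0 = +1.
(7, 391 / ℚ) ramifies at {2, 7, 17, 23}: a division algebra.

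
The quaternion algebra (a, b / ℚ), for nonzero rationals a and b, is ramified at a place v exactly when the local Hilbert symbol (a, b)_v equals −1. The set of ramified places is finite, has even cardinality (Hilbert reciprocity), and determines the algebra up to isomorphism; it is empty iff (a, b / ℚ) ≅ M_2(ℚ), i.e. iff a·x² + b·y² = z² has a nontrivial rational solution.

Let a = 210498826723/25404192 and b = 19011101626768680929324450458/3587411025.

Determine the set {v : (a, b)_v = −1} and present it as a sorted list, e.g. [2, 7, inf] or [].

(a, b) ≡ (2294, 10282762) mod (ℚ^×)²; places V = {2, 3, 5, 7, 11, 19, 23, 29, 31, 37, 43, ∞}.
(a,b)_7: α=0, u≡5; β=5, v≡4 (mod 7); (5|7)=-1, (4|7)=+1; sign (−1)^0·-1^5·+1^0 = -1.
(a,b)_31: α=3, u≡27; β=5, v≡16 (mod 31); (27|31)=-1, (16|31)=+1; sign (−1)^1·-1^5·+1^3 = +1.
(a,b)_∞: sgn(2294)=+, sgn(10282762)=+, so +1.
(a,b)_37: α=1, u≡28; β=4, v≡22 (mod 37); (28|37)=+1, (22|37)=-1; sign (−1)^0·+1^4·-1^1 = -1.
(a,b)_19: α=2, u≡12; β=1, v≡8 (mod 19); (12|19)=-1, (8|19)=-1; sign (−1)^0·-1^1·-1^2 = -1.
(a,b)_3: α=-8, u≡2; β=-4, v≡1 (mod 3); (2|3)=-1, (1|3)=+1; sign (−1)^0·-1^-4·+1^-8 = +1.
(a,b)_43: α=0, u≡35; β=1, v≡38 (mod 43); (35|43)=+1, (38|43)=+1; sign (−1)^0·+1^1·+1^0 = +1.
(a,b)_23: α=2, u≡5; β=2, v≡22 (mod 23); (5|23)=-1, (22|23)=-1; sign (−1)^0·-1^2·-1^2 = +1.
(a,b)_11: α=-2, u≡7; β=-6, v≡8 (mod 11); (7|11)=-1, (8|11)=-1; sign (−1)^0·-1^-6·-1^-2 = +1.
(a,b)_29: α=0, u≡11; β=3, v≡9 (mod 29); (11|29)=-1, (9|29)=+1; sign (−1)^0·-1^3·+1^0 = -1.
(a,b)_2: α=-5, β=1; u≡3, v≡5 (mod 8); ε(u)ε(v)=1·0, αω(v)=-5·1, βω(u)=1·1; sum ≡ 0  ⇒  +1.
(a,b)_5: α=0, u≡4; β=-2, v≡3 (mod 5); (4|5)=+1, (3|5)=-1; sign (−1)^0·+1^-2·-1^0 = +1.
(2294, 10282762 / ℚ) ramifies at {7, 19, 29, 37}: a division algebra.

[7, 19, 29, 37]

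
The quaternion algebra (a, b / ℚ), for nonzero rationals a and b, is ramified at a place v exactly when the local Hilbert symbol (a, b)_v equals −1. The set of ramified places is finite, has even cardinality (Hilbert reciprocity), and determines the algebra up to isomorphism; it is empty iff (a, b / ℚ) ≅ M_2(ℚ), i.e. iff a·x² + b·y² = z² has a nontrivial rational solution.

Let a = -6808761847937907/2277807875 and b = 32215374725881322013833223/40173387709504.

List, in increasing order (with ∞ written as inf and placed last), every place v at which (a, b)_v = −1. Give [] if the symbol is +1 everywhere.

[2, 5, 11, 37]

(a, b) ≡ (-432345, 5863) mod (ℚ^×)²; places V = {2, 3, 5, 7, 11, 13, 19, 23, 37, 41, 47, ∞}.
(a,b)_13: α=2, u≡1; β=3, v≡4 (mod 13); (1|13)=+1, (4|13)=+1; sign (−1)^0·+1^3·+1^2 = +1.
(a,b)_47: α=2, u≡34; β=2, v≡26 (mod 47); (34|47)=+1, (26|47)=-1; sign (−1)^0·+1^2·-1^2 = +1.
(a,b)_7: α=-2, u≡5; β=-4, v≡2 (mod 7); (5|7)=-1, (2|7)=+1; sign (−1)^0·-1^-4·+1^-2 = +1.
(a,b)_11: α=2, u≡7; β=3, v≡3 (mod 11); (7|11)=-1, (3|11)=+1; sign (−1)^0·-1^3·+1^2 = -1.
(a,b)_5: α=-3, u≡1; β=0, v≡2 (mod 5); (1|5)=+1, (2|5)=-1; sign (−1)^0·+1^0·-1^-3 = -1.
(a,b)_∞: sgn(-432345)=−, sgn(5863)=+, so +1.
(a,b)_2: α=0, β=-6; u≡7, v≡7 (mod 8); ε(u)ε(v)=1·1, αω(v)=0·0, βω(u)=-6·0; sum ≡ 1  ⇒  -1.
(a,b)_37: α=-1, u≡11; β=-2, v≡8 (mod 37); (11|37)=+1, (8|37)=-1; sign (−1)^0·+1^-2·-1^-1 = -1.
(a,b)_3: α=7, u≡2; β=16, v≡1 (mod 3); (2|3)=-1, (1|3)=+1; sign (−1)^0·-1^16·+1^7 = +1.
(a,b)_19: α=-1, u≡9; β=-2, v≡1 (mod 19); (9|19)=+1, (1|19)=+1; sign (−1)^0·+1^-2·+1^-1 = +1.
(a,b)_41: α=3, u≡33; β=5, v≡8 (mod 41); (33|41)=+1, (8|41)=+1; sign (−1)^0·+1^5·+1^3 = +1.
(a,b)_23: α=-2, u≡6; β=-2, v≡20 (mod 23); (6|23)=+1, (20|23)=-1; sign (−1)^0·+1^-2·-1^-2 = +1.
(-432345, 5863 / ℚ) ramifies at {2, 5, 11, 37}: a division algebra.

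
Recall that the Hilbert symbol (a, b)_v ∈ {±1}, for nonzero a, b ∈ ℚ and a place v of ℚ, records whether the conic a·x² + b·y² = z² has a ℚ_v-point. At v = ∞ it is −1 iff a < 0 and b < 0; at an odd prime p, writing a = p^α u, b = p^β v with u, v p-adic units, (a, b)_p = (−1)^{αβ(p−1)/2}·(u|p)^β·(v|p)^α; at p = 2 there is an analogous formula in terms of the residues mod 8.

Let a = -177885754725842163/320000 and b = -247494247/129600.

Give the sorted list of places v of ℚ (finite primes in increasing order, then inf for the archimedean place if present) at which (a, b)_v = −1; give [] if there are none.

(a, b) ≡ (-646646, -247) mod (ℚ^×)²; places V = {2, 3, 5, 7, 11, 13, 17, 19, ∞}.
(a,b)_2: α=-9, β=-6; u≡5, v≡1 (mod 8); ε(u)ε(v)=0·0, αω(v)=-9·0, βω(u)=-6·1; sum ≡ 0  ⇒  +1.
(a,b)_5: α=-4, u≡1; β=-2, v≡2 (mod 5); (1|5)=+1, (2|5)=-1; sign (−1)^0·+1^-2·-1^-4 = +1.
(a,b)_13: α=5, u≡3; β=3, v≡11 (mod 13); (3|13)=+1, (11|13)=-1; sign (−1)^0·+1^3·-1^5 = -1.
(a,b)_7: α=3, u≡4; β=2, v≡5 (mod 7); (4|7)=+1, (5|7)=-1; sign (−1)^0·+1^2·-1^3 = -1.
(a,b)_19: α=3, u≡12; β=1, v≡7 (mod 19); (12|19)=-1, (7|19)=+1; sign (−1)^1·-1^1·+1^3 = +1.
(a,b)_17: α=1, u≡4; β=0, v≡13 (mod 17); (4|17)=+1, (13|17)=+1; sign (−1)^0·+1^0·+1^1 = +1.
(a,b)_11: α=3, u≡1; β=2, v≡6 (mod 11); (1|11)=+1, (6|11)=-1; sign (−1)^0·+1^2·-1^3 = -1.
(a,b)_3: α=2, u≡1; β=-4, v≡2 (mod 3); (1|3)=+1, (2|3)=-1; sign (−1)^0·+1^-4·-1^2 = +1.
(a,b)_∞: sgn(-646646)=−, sgn(-247)=−, so -1.
Ram(-646646, -247) = {7, 11, 13, ∞}; no ℚ_7-point on the conic.

[7, 11, 13, inf]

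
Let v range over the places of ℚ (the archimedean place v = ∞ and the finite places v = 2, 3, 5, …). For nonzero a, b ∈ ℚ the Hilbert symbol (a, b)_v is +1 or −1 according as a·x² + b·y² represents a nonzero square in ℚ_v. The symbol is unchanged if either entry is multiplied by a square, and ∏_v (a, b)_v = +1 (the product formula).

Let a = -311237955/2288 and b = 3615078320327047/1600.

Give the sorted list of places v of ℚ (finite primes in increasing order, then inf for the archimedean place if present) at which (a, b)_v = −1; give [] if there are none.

Mod squares: a ≡ -279565, b ≡ 7. Check v ∈ {∞, 2, 3, 5, 7, 11, 13, 17, 19, 23}.
v=2: v_2(a)=-4, v_2(b)=-6; units ≡ 3, 7 (mod 8); ε·ε+αω+βω = 1·1+-4·0+-6·1 ≡ 1  ⇒  (a,b)_2 = -1.
v=19: a=19^2·(≡1), b=19^4·(≡9) mod 19; (1|19)=+1, (9|19)=+1; (−1)^{2·4·9}·(+1)^4·(+1)^2 = +1.
v=23: a=23^1·(≡1), b=23^4·(≡17) mod 23; (1|23)=+1, (17|23)=-1; (−1)^{1·4·11}·(+1)^4·(-1)^1 = -1.
v=13: a=13^-1·(≡9), b=13^0·(≡2) mod 13; (9|13)=+1, (2|13)=-1; (−1)^{-1·0·6}·(+1)^0·(-1)^-1 = -1.
v=3: a=3^2·(≡2), b=3^0·(≡1) mod 3; (2|3)=-1, (1|3)=+1; (−1)^{2·0·1}·(-1)^0·(+1)^2 = +1.
v=∞: -279565 < 0 and 7 > 0  ⇒  (a,b)_∞ = +1.
v=5: a=5^1·(≡3), b=5^-2·(≡3) mod 5; (3|5)=-1, (3|5)=-1; (−1)^{1·-2·2}·(-1)^-2·(-1)^1 = -1.
v=7: a=7^2·(≡2), b=7^3·(≡2) mod 7; (2|7)=+1, (2|7)=+1; (−1)^{2·3·3}·(+1)^3·(+1)^2 = +1.
v=11: a=11^-1·(≡6), b=11^0·(≡7) mod 11; (6|11)=-1, (7|11)=-1; (−1)^{-1·0·5}·(-1)^0·(-1)^-1 = -1.
v=17: a=17^1·(≡12), b=17^2·(≡11) mod 17; (12|17)=-1, (11|17)=-1; (−1)^{1·2·8}·(-1)^2·(-1)^1 = -1.
|Ram(-279565, 7)| = 6, even; anisotropic at {2, 5, 11, 13, 17, 23}.

[2, 5, 11, 13, 17, 23]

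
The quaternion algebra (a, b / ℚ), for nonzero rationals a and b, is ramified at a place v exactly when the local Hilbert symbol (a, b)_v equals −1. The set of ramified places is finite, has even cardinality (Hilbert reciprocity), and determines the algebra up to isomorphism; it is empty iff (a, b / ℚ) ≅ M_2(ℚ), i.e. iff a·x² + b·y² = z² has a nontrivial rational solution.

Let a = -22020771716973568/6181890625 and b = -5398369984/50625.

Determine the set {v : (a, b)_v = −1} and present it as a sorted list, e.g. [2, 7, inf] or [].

Mod squares: a ≡ -817, b ≡ -19. Check v ∈ {∞, 2, 3, 5, 7, 11, 17, 19, 37, 43}.
v=43: a=43^3·(≡38), b=43^2·(≡6) mod 43; (38|43)=+1, (6|43)=+1; (−1)^{3·2·21}·(+1)^2·(+1)^3 = +1.
v=17: a=17^-2·(≡16), b=17^0·(≡9) mod 17; (16|17)=+1, (9|17)=+1; (−1)^{-2·0·8}·(+1)^0·(+1)^-2 = +1.
v=3: a=3^0·(≡2), b=3^-4·(≡2) mod 3; (2|3)=-1, (2|3)=-1; (−1)^{0·-4·1}·(-1)^-4·(-1)^0 = +1.
v=11: a=11^2·(≡6), b=11^0·(≡5) mod 11; (6|11)=-1, (5|11)=+1; (−1)^{2·0·5}·(-1)^0·(+1)^2 = +1.
v=5: a=5^-6·(≡2), b=5^-4·(≡1) mod 5; (2|5)=-1, (1|5)=+1; (−1)^{-6·-4·2}·(-1)^-4·(+1)^-6 = +1.
v=∞: -817 < 0 and -19 < 0  ⇒  (a,b)_∞ = -1.
v=2: v_2(a)=10, v_2(b)=6; units ≡ 7, 5 (mod 8); ε·ε+αω+βω = 1·0+10·1+6·0 ≡ 0  ⇒  (a,b)_2 = +1.
v=19: a=19^1·(≡15), b=19^1·(≡18) mod 19; (15|19)=-1, (18|19)=-1; (−1)^{1·1·9}·(-1)^1·(-1)^1 = -1.
v=37: a=37^-2·(≡12), b=37^0·(≡31) mod 37; (12|37)=+1, (31|37)=-1; (−1)^{-2·0·18}·(+1)^0·(-1)^-2 = +1.
v=7: a=7^6·(≡1), b=7^4·(≡2) mod 7; (1|7)=+1, (2|7)=+1; (−1)^{6·4·3}·(+1)^4·(+1)^6 = +1.
Ram(-817, -19) = {19, ∞}; no ℚ_19-point on the conic.

[19, inf]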